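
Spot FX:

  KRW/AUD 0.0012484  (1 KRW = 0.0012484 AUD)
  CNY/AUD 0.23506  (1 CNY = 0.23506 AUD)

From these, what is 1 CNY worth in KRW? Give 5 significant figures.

1 CNY × 0.23506 = 0.23506 AUD
0.23506 AUD ÷ 0.0012484 = 188.289 KRW

CNY/KRW = 188.29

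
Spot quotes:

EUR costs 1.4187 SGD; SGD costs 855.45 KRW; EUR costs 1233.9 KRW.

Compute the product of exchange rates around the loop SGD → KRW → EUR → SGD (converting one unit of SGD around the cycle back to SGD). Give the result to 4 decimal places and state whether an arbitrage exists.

0.9836 (arbitrage exists)

Around SGD → KRW → EUR → SGD: 1 × 855.45 ÷ 1233.9 × 1.4187 = 0.983570
Product < 1; profitable direction is SGD → EUR → KRW → SGD.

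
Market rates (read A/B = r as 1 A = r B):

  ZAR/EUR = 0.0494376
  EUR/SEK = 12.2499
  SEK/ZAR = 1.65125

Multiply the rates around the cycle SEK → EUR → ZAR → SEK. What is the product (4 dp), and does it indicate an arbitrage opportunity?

1.0000 (no arbitrage)

Around SEK → EUR → ZAR → SEK: 1 ÷ 12.2499 ÷ 0.0494376 ÷ 1.65125 = 0.999994
Product ≈ 1 (deviation 0.001%, within rounding noise).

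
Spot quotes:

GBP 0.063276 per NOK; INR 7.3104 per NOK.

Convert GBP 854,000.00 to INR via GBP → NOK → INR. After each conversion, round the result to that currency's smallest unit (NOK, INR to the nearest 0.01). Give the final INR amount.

INR 98,664,289.81

GBP 854,000.00 ÷ 0.063276 = NOK 13,496,428.35
NOK 13,496,428.35 × 7.3104 = INR 98,664,289.81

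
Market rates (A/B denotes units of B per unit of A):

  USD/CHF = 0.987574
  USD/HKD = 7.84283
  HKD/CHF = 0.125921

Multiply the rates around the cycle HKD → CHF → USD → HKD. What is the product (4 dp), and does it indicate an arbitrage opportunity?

Around HKD → CHF → USD → HKD: 1 × 0.125921 ÷ 0.987574 × 7.84283 = 1.000003
Product ≈ 1 (deviation 0.000%, within rounding noise).

1.0000 (no arbitrage)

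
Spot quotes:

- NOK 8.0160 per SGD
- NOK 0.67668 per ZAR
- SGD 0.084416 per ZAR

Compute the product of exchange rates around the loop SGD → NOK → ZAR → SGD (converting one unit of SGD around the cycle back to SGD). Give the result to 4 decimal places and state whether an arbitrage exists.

1.0000 (no arbitrage)

Around SGD → NOK → ZAR → SGD: 1 × 8.0160 ÷ 0.67668 × 0.084416 = 0.999998
Product ≈ 1 (deviation 0.000%, within rounding noise).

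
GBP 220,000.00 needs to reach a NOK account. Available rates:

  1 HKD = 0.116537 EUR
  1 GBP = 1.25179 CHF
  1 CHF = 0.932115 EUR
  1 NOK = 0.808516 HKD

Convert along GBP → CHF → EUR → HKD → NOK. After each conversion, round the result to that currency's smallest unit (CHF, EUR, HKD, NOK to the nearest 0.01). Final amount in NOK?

NOK 2,724,402.05

GBP 220,000.00 × 1.25179 = CHF 275,393.80
CHF 275,393.80 × 0.932115 = EUR 256,698.69
EUR 256,698.69 ÷ 0.116537 = HKD 2,202,722.65
HKD 2,202,722.65 ÷ 0.808516 = NOK 2,724,402.05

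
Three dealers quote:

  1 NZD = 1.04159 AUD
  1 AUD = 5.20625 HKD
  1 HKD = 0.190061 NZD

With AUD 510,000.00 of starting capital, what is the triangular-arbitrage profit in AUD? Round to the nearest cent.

Profit: AUD 15,635.88

Profitable loop is AUD → HKD → NZD → AUD:
AUD 510,000.00 × 5.20625 = HKD 2,655,187.50
HKD 2,655,187.50 × 0.190061 = NZD 504,647.59
NZD 504,647.59 × 1.04159 = AUD 525,635.88
Profit = AUD 525,635.88 − AUD 510,000.00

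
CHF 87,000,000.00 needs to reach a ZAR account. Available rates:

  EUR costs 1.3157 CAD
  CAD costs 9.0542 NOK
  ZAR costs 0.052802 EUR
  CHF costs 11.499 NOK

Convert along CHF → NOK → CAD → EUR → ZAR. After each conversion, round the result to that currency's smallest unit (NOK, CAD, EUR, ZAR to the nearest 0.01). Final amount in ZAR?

CHF 87,000,000.00 × 11.499 = NOK 1,000,413,000.00
NOK 1,000,413,000.00 ÷ 9.0542 = CAD 110,491,595.06
CAD 110,491,595.06 ÷ 1.3157 = EUR 83,979,322.84
EUR 83,979,322.84 ÷ 0.052802 = ZAR 1,590,457,233.44

ZAR 1,590,457,233.44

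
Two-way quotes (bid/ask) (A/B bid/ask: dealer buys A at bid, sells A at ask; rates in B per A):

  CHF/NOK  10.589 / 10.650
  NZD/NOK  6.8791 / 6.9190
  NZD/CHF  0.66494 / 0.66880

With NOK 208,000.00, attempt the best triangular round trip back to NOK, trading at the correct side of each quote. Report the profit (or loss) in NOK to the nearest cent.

Net profit: NOK 3,669.07

Best loop NOK → NZD → CHF → NOK:
NOK 208,000.00 ÷ 6.9190 (buy NZD at ask) = NZD 30,062.15
NZD 30,062.15 × 0.66494 (sell NZD at bid) = CHF 19,989.52
CHF 19,989.52 × 10.589 (sell CHF at bid) = NOK 211,669.07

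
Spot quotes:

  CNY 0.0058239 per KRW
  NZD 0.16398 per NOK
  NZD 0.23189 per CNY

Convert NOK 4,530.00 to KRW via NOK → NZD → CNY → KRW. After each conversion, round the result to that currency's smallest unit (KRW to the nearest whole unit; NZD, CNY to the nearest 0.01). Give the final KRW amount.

NOK 4,530.00 × 0.16398 = NZD 742.83
NZD 742.83 ÷ 0.23189 = CNY 3,203.37
CNY 3,203.37 ÷ 0.0058239 = KRW 550,039

KRW 550,039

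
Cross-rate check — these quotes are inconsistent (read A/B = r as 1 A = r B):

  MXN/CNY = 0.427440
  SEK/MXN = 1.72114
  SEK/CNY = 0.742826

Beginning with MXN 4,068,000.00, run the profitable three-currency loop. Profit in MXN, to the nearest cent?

Profitable loop is MXN → SEK → CNY → MXN:
MXN 4,068,000.00 ÷ 1.72114 = SEK 2,363,549.74
SEK 2,363,549.74 × 0.742826 = CNY 1,755,706.20
CNY 1,755,706.20 ÷ 0.427440 = MXN 4,107,491.58
Profit = MXN 4,107,491.58 − MXN 4,068,000.00

Profit: MXN 39,491.58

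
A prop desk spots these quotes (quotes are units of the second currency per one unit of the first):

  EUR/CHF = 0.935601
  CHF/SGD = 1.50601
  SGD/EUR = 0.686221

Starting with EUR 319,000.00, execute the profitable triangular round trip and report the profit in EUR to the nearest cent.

Profitable loop is EUR → SGD → CHF → EUR:
EUR 319,000.00 ÷ 0.686221 = SGD 464,864.82
SGD 464,864.82 ÷ 1.50601 = CHF 308,673.13
CHF 308,673.13 ÷ 0.935601 = EUR 329,919.62
Profit = EUR 329,919.62 − EUR 319,000.00

Profit: EUR 10,919.62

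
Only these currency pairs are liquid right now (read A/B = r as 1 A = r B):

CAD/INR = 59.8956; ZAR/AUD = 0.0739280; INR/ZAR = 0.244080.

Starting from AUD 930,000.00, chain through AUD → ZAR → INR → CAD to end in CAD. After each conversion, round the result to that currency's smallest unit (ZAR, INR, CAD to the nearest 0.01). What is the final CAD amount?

CAD 860,492.08

AUD 930,000.00 ÷ 0.0739280 = ZAR 12,579,807.38
ZAR 12,579,807.38 ÷ 0.244080 = INR 51,539,689.36
INR 51,539,689.36 ÷ 59.8956 = CAD 860,492.08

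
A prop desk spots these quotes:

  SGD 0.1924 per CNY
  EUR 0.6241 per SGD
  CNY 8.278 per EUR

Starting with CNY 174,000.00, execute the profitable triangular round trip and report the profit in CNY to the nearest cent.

Profitable loop is CNY → EUR → SGD → CNY:
CNY 174,000.00 ÷ 8.278 = EUR 21,019.57
EUR 21,019.57 ÷ 0.6241 = SGD 33,679.81
SGD 33,679.81 ÷ 0.1924 = CNY 175,050.99
Profit = CNY 175,050.99 − CNY 174,000.00

Profit: CNY 1,050.99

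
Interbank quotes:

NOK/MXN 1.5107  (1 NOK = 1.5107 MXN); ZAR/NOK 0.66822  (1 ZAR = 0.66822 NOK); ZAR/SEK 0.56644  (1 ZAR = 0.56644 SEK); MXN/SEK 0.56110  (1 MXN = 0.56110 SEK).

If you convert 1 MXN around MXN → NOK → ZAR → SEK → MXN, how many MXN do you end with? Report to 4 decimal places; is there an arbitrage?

Around MXN → NOK → ZAR → SEK → MXN: 1 ÷ 1.5107 ÷ 0.66822 × 0.56644 ÷ 0.56110 = 1.000037
Product ≈ 1 (deviation 0.004%, within rounding noise).

1.0000 (no arbitrage)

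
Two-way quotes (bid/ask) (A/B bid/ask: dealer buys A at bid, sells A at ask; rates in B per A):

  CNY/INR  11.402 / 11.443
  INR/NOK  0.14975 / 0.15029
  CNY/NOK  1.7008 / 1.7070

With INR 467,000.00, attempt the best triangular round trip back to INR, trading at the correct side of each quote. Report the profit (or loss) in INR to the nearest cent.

Net profit: INR 122.97

Best loop INR → NOK → CNY → INR:
INR 467,000.00 × 0.14975 (sell INR at bid) = NOK 69,933.25
NOK 69,933.25 ÷ 1.7070 (buy CNY at ask) = CNY 40,968.51
CNY 40,968.51 × 11.402 (sell CNY at bid) = INR 467,122.97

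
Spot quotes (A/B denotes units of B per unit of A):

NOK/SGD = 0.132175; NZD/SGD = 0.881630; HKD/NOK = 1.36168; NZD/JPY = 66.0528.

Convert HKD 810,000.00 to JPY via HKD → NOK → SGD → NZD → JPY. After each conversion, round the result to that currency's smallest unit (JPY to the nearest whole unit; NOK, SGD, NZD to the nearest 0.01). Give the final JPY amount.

JPY 10,922,304

HKD 810,000.00 × 1.36168 = NOK 1,102,960.80
NOK 1,102,960.80 × 0.132175 = SGD 145,783.84
SGD 145,783.84 ÷ 0.881630 = NZD 165,357.17
NZD 165,357.17 × 66.0528 = JPY 10,922,304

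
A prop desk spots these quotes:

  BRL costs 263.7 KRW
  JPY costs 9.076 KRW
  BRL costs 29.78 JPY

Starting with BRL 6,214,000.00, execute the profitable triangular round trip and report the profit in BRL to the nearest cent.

Profitable loop is BRL → JPY → KRW → BRL:
BRL 6,214,000.00 × 29.78 = JPY 185,052,920
JPY 185,052,920 × 9.076 = KRW 1,679,540,302
KRW 1,679,540,302 ÷ 263.7 = BRL 6,369,132.73
Profit = BRL 6,369,132.73 − BRL 6,214,000.00

Profit: BRL 155,132.73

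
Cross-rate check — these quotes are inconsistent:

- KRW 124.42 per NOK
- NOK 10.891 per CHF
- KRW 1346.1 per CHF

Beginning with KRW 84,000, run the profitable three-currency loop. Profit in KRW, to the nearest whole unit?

Profitable loop is KRW → CHF → NOK → KRW:
KRW 84,000 ÷ 1346.1 = CHF 62.40
CHF 62.40 × 10.891 = NOK 679.63
NOK 679.63 × 124.42 = KRW 84,559
Profit = KRW 84,559 − KRW 84,000

Profit: KRW 559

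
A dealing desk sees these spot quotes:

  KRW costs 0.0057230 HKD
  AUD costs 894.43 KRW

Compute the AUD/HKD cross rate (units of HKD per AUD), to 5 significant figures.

AUD/HKD = 5.1188

1 AUD × 894.43 = 894.43 KRW
894.43 KRW × 0.0057230 = 5.11882 HKD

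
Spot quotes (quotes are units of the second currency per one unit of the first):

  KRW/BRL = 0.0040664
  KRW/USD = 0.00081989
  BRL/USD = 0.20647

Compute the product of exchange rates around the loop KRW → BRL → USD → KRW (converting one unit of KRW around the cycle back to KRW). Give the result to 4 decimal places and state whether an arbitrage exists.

Around KRW → BRL → USD → KRW: 1 × 0.0040664 × 0.20647 ÷ 0.00081989 = 1.024027
Product > 1; profitable direction is KRW → BRL → USD → KRW.

1.0240 (arbitrage exists)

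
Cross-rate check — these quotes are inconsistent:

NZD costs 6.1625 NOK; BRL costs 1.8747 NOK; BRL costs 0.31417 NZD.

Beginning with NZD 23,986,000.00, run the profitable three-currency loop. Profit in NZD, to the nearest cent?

Profitable loop is NZD → NOK → BRL → NZD:
NZD 23,986,000.00 × 6.1625 = NOK 147,813,725.00
NOK 147,813,725.00 ÷ 1.8747 = BRL 78,846,602.12
BRL 78,846,602.12 × 0.31417 = NZD 24,771,236.99
Profit = NZD 24,771,236.99 − NZD 23,986,000.00

Profit: NZD 785,236.99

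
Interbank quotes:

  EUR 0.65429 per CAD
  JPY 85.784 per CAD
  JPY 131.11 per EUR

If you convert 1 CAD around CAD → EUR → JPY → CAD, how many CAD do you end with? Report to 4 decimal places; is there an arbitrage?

1.0000 (no arbitrage)

Around CAD → EUR → JPY → CAD: 1 × 0.65429 × 131.11 ÷ 85.784 = 1.000000
Product ≈ 1 (deviation 0.000%, within rounding noise).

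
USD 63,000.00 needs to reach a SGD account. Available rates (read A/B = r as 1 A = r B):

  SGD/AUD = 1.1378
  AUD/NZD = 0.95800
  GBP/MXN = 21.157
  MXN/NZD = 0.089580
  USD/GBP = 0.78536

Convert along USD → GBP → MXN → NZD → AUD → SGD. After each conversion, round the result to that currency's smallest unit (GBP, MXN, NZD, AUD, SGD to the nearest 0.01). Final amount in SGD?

SGD 86,028.63

USD 63,000.00 × 0.78536 = GBP 49,477.68
GBP 49,477.68 × 21.157 = MXN 1,046,799.28
MXN 1,046,799.28 × 0.089580 = NZD 93,772.28
NZD 93,772.28 ÷ 0.95800 = AUD 97,883.38
AUD 97,883.38 ÷ 1.1378 = SGD 86,028.63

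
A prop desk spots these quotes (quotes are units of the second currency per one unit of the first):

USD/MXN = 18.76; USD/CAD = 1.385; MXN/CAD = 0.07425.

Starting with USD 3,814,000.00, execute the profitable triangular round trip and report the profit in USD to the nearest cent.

Profitable loop is USD → MXN → CAD → USD:
USD 3,814,000.00 × 18.76 = MXN 71,550,640.00
MXN 71,550,640.00 × 0.07425 = CAD 5,312,635.02
CAD 5,312,635.02 ÷ 1.385 = USD 3,835,837.56
Profit = USD 3,835,837.56 − USD 3,814,000.00

Profit: USD 21,837.56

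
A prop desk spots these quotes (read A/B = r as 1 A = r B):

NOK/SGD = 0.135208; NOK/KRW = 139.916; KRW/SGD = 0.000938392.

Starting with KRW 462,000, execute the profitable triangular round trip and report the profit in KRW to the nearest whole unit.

Profit: KRW 13,765

Profitable loop is KRW → NOK → SGD → KRW:
KRW 462,000 ÷ 139.916 = NOK 3,301.98
NOK 3,301.98 × 0.135208 = SGD 446.45
SGD 446.45 ÷ 0.000938392 = KRW 475,765
Profit = KRW 475,765 − KRW 462,000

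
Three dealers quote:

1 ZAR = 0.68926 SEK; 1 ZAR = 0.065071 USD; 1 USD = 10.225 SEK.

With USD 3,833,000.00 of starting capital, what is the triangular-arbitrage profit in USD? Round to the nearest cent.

Profit: USD 137,736.77

Profitable loop is USD → ZAR → SEK → USD:
USD 3,833,000.00 ÷ 0.065071 = ZAR 58,904,888.51
ZAR 58,904,888.51 × 0.68926 = SEK 40,600,783.45
SEK 40,600,783.45 ÷ 10.225 = USD 3,970,736.77
Profit = USD 3,970,736.77 − USD 3,833,000.00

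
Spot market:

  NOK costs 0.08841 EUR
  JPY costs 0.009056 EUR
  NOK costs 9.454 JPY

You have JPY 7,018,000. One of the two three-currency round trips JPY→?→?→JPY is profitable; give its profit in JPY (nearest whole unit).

Profit: JPY 229,075

Profitable loop is JPY → NOK → EUR → JPY:
JPY 7,018,000 ÷ 9.454 = NOK 742,331.29
NOK 742,331.29 × 0.08841 = EUR 65,629.51
EUR 65,629.51 ÷ 0.009056 = JPY 7,247,075
Profit = JPY 7,247,075 − JPY 7,018,000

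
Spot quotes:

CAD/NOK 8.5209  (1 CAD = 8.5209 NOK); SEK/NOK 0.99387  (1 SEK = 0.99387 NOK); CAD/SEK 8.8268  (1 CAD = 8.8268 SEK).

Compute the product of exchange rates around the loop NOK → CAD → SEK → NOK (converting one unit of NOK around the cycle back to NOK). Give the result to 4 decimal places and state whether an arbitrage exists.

1.0295 (arbitrage exists)

Around NOK → CAD → SEK → NOK: 1 ÷ 8.5209 × 8.8268 × 0.99387 = 1.029550
Product > 1; profitable direction is NOK → CAD → SEK → NOK.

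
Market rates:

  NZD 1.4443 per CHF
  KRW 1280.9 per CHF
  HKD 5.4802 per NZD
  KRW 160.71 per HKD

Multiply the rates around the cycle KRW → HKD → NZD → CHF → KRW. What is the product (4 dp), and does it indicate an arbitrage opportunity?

1.0070 (arbitrage exists)

Around KRW → HKD → NZD → CHF → KRW: 1 ÷ 160.71 ÷ 5.4802 ÷ 1.4443 × 1280.9 = 1.006975
Product > 1; profitable direction is KRW → HKD → NZD → CHF → KRW.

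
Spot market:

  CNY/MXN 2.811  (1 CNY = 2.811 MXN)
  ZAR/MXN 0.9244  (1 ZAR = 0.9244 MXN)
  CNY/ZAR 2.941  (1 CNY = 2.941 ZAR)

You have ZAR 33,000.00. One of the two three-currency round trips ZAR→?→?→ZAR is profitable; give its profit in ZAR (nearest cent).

Profit: ZAR 1,120.85

Profitable loop is ZAR → CNY → MXN → ZAR:
ZAR 33,000.00 ÷ 2.941 = CNY 11,220.67
CNY 11,220.67 × 2.811 = MXN 31,541.31
MXN 31,541.31 ÷ 0.9244 = ZAR 34,120.85
Profit = ZAR 34,120.85 − ZAR 33,000.00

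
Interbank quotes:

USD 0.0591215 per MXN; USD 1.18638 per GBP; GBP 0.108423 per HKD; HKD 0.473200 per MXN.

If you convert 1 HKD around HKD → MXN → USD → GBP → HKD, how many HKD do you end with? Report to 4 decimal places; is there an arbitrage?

Around HKD → MXN → USD → GBP → HKD: 1 ÷ 0.473200 × 0.0591215 ÷ 1.18638 ÷ 0.108423 = 0.971305
Product < 1; profitable direction is HKD → GBP → USD → MXN → HKD.

0.9713 (arbitrage exists)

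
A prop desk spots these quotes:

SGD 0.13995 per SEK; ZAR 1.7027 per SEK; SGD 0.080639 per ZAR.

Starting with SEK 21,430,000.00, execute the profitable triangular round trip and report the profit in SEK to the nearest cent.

Profit: SEK 412,975.79

Profitable loop is SEK → SGD → ZAR → SEK:
SEK 21,430,000.00 × 0.13995 = SGD 2,999,128.50
SGD 2,999,128.50 ÷ 0.080639 = ZAR 37,192,034.87
ZAR 37,192,034.87 ÷ 1.7027 = SEK 21,842,975.79
Profit = SEK 21,842,975.79 − SEK 21,430,000.00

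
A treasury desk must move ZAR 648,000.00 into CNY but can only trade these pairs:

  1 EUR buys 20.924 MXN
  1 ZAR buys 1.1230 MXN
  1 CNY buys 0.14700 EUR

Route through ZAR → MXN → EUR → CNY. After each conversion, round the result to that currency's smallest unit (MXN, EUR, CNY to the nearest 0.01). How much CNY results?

CNY 236,588.03

ZAR 648,000.00 × 1.1230 = MXN 727,704.00
MXN 727,704.00 ÷ 20.924 = EUR 34,778.44
EUR 34,778.44 ÷ 0.14700 = CNY 236,588.03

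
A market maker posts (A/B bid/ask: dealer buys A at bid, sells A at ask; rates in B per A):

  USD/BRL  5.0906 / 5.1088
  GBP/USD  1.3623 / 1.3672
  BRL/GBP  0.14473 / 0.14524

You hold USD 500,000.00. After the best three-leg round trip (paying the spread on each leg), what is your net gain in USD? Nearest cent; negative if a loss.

Best loop USD → BRL → GBP → USD:
USD 500,000.00 × 5.0906 (sell USD at bid) = BRL 2,545,300.00
BRL 2,545,300.00 × 0.14473 (sell BRL at bid) = GBP 368,381.27
GBP 368,381.27 × 1.3623 (sell GBP at bid) = USD 501,845.80

Net profit: USD 1,845.80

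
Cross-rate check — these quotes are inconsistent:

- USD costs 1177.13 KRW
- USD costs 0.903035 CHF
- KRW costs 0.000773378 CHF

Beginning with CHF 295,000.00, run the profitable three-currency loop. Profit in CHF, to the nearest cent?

Profitable loop is CHF → USD → KRW → CHF:
CHF 295,000.00 ÷ 0.903035 = USD 326,676.15
USD 326,676.15 × 1177.13 = KRW 384,540,300
KRW 384,540,300 × 0.000773378 = CHF 297,395.01
Profit = CHF 297,395.01 − CHF 295,000.00

Profit: CHF 2,395.01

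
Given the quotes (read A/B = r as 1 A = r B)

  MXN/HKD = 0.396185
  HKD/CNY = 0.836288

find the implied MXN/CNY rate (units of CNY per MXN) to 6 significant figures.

MXN/CNY = 0.331325

1 MXN × 0.396185 = 0.396185 HKD
0.396185 HKD × 0.836288 = 0.331325 CNY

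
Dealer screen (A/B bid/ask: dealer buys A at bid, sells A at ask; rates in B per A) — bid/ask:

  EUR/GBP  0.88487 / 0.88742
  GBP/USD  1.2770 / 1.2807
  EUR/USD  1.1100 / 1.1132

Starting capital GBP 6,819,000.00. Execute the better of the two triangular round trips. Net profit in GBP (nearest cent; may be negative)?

Net profit: GBP 102,781.11

Best loop GBP → USD → EUR → GBP:
GBP 6,819,000.00 × 1.2770 (sell GBP at bid) = USD 8,707,863.00
USD 8,707,863.00 ÷ 1.1132 (buy EUR at ask) = EUR 7,822,370.64
EUR 7,822,370.64 × 0.88487 (sell EUR at bid) = GBP 6,921,781.11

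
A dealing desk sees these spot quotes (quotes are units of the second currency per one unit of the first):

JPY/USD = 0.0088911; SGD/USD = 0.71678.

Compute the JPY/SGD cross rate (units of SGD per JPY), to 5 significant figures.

1 JPY × 0.0088911 = 0.0088911 USD
0.0088911 USD ÷ 0.71678 = 0.0124042 SGD

JPY/SGD = 0.012404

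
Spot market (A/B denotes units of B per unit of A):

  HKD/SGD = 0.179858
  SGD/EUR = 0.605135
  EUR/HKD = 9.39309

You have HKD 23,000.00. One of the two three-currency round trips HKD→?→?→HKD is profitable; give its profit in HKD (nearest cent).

Profitable loop is HKD → SGD → EUR → HKD:
HKD 23,000.00 × 0.179858 = SGD 4,136.73
SGD 4,136.73 × 0.605135 = EUR 2,503.28
EUR 2,503.28 × 9.39309 = HKD 23,513.56
Profit = HKD 23,513.56 − HKD 23,000.00

Profit: HKD 513.56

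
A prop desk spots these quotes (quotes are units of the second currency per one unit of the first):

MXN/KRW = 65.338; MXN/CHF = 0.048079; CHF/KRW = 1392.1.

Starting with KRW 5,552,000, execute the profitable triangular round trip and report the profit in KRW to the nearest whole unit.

Profitable loop is KRW → MXN → CHF → KRW:
KRW 5,552,000 ÷ 65.338 = MXN 84,973.52
MXN 84,973.52 × 0.048079 = CHF 4,085.44
CHF 4,085.44 × 1392.1 = KRW 5,687,344
Profit = KRW 5,687,344 − KRW 5,552,000

Profit: KRW 135,344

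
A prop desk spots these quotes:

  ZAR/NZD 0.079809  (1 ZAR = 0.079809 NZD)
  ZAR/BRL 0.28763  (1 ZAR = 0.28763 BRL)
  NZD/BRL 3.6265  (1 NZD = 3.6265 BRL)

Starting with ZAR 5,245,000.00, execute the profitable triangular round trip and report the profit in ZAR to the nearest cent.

Profitable loop is ZAR → NZD → BRL → ZAR:
ZAR 5,245,000.00 × 0.079809 = NZD 418,598.21
NZD 418,598.21 × 3.6265 = BRL 1,518,046.39
BRL 1,518,046.39 ÷ 0.28763 = ZAR 5,277,774.89
Profit = ZAR 5,277,774.89 − ZAR 5,245,000.00

Profit: ZAR 32,774.89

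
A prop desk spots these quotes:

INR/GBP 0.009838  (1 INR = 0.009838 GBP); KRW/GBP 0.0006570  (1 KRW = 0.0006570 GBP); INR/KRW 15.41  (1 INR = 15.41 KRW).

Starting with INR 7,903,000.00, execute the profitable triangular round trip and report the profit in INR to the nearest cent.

Profit: INR 230,044.94

Profitable loop is INR → KRW → GBP → INR:
INR 7,903,000.00 × 15.41 = KRW 121,785,230
KRW 121,785,230 × 0.0006570 = GBP 80,012.90
GBP 80,012.90 ÷ 0.009838 = INR 8,133,044.94
Profit = INR 8,133,044.94 − INR 7,903,000.00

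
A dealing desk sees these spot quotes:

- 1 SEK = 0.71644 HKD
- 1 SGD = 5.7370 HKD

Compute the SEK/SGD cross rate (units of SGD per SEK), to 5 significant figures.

1 SEK × 0.71644 = 0.71644 HKD
0.71644 HKD ÷ 5.7370 = 0.124881 SGD

SEK/SGD = 0.12488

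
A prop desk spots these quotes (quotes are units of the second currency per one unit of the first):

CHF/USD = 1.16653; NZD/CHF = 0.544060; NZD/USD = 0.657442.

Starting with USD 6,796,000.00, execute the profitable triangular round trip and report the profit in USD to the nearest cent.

Profitable loop is USD → CHF → NZD → USD:
USD 6,796,000.00 ÷ 1.16653 = CHF 5,825,825.31
CHF 5,825,825.31 ÷ 0.544060 = NZD 10,708,056.67
NZD 10,708,056.67 × 0.657442 = USD 7,039,926.19
Profit = USD 7,039,926.19 − USD 6,796,000.00

Profit: USD 243,926.19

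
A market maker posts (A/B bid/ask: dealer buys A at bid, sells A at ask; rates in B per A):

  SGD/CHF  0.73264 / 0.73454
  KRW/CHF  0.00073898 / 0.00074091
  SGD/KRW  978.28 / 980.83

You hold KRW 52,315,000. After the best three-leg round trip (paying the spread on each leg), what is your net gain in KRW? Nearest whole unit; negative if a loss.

Best loop KRW → SGD → CHF → KRW:
KRW 52,315,000 ÷ 980.83 (buy SGD at ask) = SGD 53,337.48
SGD 53,337.48 × 0.73264 (sell SGD at bid) = CHF 39,077.17
CHF 39,077.17 ÷ 0.00074091 (buy KRW at ask) = KRW 52,742,129

Net profit: KRW 427,129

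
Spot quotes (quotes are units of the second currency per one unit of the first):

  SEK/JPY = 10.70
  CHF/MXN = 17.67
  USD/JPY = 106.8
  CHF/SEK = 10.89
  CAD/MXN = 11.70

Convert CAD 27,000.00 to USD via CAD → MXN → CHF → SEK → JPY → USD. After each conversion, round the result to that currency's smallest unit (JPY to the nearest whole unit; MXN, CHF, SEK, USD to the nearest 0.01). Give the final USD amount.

USD 19,505.34

CAD 27,000.00 × 11.70 = MXN 315,900.00
MXN 315,900.00 ÷ 17.67 = CHF 17,877.76
CHF 17,877.76 × 10.89 = SEK 194,688.81
SEK 194,688.81 × 10.70 = JPY 2,083,170
JPY 2,083,170 ÷ 106.8 = USD 19,505.34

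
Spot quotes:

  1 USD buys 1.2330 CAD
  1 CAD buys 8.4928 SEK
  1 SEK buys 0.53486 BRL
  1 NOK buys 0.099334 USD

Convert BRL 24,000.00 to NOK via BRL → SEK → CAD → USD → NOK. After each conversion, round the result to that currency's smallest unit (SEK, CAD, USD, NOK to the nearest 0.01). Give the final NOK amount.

BRL 24,000.00 ÷ 0.53486 = SEK 44,871.56
SEK 44,871.56 ÷ 8.4928 = CAD 5,283.48
CAD 5,283.48 ÷ 1.2330 = USD 4,285.06
USD 4,285.06 ÷ 0.099334 = NOK 43,137.90

NOK 43,137.90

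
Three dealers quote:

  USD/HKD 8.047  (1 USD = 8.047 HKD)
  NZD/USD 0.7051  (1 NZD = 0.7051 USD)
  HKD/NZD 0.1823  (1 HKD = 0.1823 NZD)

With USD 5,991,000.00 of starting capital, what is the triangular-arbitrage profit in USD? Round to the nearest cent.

Profit: USD 205,846.01

Profitable loop is USD → HKD → NZD → USD:
USD 5,991,000.00 × 8.047 = HKD 48,209,577.00
HKD 48,209,577.00 × 0.1823 = NZD 8,788,605.89
NZD 8,788,605.89 × 0.7051 = USD 6,196,846.01
Profit = USD 6,196,846.01 − USD 5,991,000.00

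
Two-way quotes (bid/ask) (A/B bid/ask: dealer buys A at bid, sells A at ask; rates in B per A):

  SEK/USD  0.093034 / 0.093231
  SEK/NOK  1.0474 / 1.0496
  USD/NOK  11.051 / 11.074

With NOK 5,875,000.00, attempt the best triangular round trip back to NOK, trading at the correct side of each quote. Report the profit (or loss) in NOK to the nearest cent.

Net profit: NOK 85,127.89

Best loop NOK → USD → SEK → NOK:
NOK 5,875,000.00 ÷ 11.074 (buy USD at ask) = USD 530,521.94
USD 530,521.94 ÷ 0.093231 (buy SEK at ask) = SEK 5,690,402.80
SEK 5,690,402.80 × 1.0474 (sell SEK at bid) = NOK 5,960,127.89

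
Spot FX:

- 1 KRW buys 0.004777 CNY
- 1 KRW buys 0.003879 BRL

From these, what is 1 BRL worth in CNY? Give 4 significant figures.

1 BRL ÷ 0.003879 = 257.798 KRW
257.798 KRW × 0.004777 = 1.2315 CNY

BRL/CNY = 1.232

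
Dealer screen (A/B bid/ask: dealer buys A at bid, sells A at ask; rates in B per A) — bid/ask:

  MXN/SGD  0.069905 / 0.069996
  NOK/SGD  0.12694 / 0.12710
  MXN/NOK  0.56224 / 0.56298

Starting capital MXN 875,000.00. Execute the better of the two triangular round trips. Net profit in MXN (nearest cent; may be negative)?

Net profit: MXN 17,185.30

Best loop MXN → NOK → SGD → MXN:
MXN 875,000.00 × 0.56224 (sell MXN at bid) = NOK 491,960.00
NOK 491,960.00 × 0.12694 (sell NOK at bid) = SGD 62,449.40
SGD 62,449.40 ÷ 0.069996 (buy MXN at ask) = MXN 892,185.30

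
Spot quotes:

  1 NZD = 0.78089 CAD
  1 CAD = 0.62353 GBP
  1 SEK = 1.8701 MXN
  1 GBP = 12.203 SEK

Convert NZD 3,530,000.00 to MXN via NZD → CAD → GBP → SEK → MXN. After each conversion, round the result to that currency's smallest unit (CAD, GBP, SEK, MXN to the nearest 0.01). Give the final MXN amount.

NZD 3,530,000.00 × 0.78089 = CAD 2,756,541.70
CAD 2,756,541.70 × 0.62353 = GBP 1,718,786.45
GBP 1,718,786.45 × 12.203 = SEK 20,974,351.05
SEK 20,974,351.05 × 1.8701 = MXN 39,224,133.90

MXN 39,224,133.90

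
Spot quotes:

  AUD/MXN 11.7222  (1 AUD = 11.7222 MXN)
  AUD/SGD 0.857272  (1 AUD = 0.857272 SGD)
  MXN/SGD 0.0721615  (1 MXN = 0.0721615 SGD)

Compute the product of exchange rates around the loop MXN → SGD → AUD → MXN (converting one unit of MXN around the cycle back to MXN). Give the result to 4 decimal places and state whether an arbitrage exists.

0.9867 (arbitrage exists)

Around MXN → SGD → AUD → MXN: 1 × 0.0721615 ÷ 0.857272 × 11.7222 = 0.986725
Product < 1; profitable direction is MXN → AUD → SGD → MXN.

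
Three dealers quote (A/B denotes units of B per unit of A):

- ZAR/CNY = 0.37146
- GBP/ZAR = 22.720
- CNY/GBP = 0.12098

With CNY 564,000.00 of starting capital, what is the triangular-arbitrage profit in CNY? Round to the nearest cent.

Profit: CNY 11,854.90

Profitable loop is CNY → GBP → ZAR → CNY:
CNY 564,000.00 × 0.12098 = GBP 68,232.72
GBP 68,232.72 × 22.720 = ZAR 1,550,247.40
ZAR 1,550,247.40 × 0.37146 = CNY 575,854.90
Profit = CNY 575,854.90 − CNY 564,000.00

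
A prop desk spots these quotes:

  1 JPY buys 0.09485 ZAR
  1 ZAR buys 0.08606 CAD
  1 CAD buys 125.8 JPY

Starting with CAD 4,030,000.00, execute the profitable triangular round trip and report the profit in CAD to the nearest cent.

Profit: CAD 108,322.80

Profitable loop is CAD → JPY → ZAR → CAD:
CAD 4,030,000.00 × 125.8 = JPY 506,974,000
JPY 506,974,000 × 0.09485 = ZAR 48,086,483.90
ZAR 48,086,483.90 × 0.08606 = CAD 4,138,322.80
Profit = CAD 4,138,322.80 − CAD 4,030,000.00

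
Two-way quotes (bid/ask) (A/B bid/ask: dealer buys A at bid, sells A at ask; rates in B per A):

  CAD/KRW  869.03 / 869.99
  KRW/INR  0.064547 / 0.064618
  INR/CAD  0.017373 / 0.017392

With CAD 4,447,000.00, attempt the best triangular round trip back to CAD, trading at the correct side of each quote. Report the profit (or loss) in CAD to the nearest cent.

Best loop CAD → INR → KRW → CAD:
CAD 4,447,000.00 ÷ 0.017392 (buy INR at ask) = INR 255,692,272.31
INR 255,692,272.31 ÷ 0.064618 (buy KRW at ask) = KRW 3,956,982,146
KRW 3,956,982,146 ÷ 869.99 (buy CAD at ask) = CAD 4,548,307.62

Net profit: CAD 101,307.62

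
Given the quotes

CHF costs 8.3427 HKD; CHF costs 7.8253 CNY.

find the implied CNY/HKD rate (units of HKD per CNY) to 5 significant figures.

1 CNY ÷ 7.8253 = 0.127791 CHF
0.127791 CHF × 8.3427 = 1.06612 HKD

CNY/HKD = 1.0661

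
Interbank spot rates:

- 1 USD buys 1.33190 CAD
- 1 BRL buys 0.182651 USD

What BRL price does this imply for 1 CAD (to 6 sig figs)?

CAD/BRL = 4.11061

1 CAD ÷ 1.33190 = 0.750807 USD
0.750807 USD ÷ 0.182651 = 4.11061 BRL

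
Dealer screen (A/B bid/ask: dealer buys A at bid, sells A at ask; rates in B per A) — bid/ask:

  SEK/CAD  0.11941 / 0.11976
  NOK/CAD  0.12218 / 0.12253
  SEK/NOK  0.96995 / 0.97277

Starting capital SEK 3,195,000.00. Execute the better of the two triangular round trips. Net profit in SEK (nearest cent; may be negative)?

Best loop SEK → CAD → NOK → SEK:
SEK 3,195,000.00 × 0.11941 (sell SEK at bid) = CAD 381,514.95
CAD 381,514.95 ÷ 0.12253 (buy NOK at ask) = NOK 3,113,645.23
NOK 3,113,645.23 ÷ 0.97277 (buy SEK at ask) = SEK 3,200,803.10

Net profit: SEK 5,803.10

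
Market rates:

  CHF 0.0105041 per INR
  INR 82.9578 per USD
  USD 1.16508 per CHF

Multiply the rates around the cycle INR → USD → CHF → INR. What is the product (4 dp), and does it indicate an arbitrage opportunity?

0.9850 (arbitrage exists)

Around INR → USD → CHF → INR: 1 ÷ 82.9578 ÷ 1.16508 ÷ 0.0105041 = 0.984982
Product < 1; profitable direction is INR → CHF → USD → INR.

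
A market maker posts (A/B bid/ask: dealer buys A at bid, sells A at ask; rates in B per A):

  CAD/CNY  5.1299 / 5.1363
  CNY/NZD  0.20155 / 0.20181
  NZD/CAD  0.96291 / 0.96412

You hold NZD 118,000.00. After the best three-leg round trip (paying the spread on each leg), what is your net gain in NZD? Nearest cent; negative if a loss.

Net profit: NZD 74.97

Best loop NZD → CNY → CAD → NZD:
NZD 118,000.00 ÷ 0.20181 (buy CNY at ask) = CNY 584,708.39
CNY 584,708.39 ÷ 5.1363 (buy CAD at ask) = CAD 113,838.44
CAD 113,838.44 ÷ 0.96412 (buy NZD at ask) = NZD 118,074.97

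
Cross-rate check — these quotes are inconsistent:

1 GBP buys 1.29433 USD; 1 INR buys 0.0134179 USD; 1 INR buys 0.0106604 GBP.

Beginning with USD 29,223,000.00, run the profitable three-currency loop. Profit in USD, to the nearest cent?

Profit: USD 827,988.70

Profitable loop is USD → INR → GBP → USD:
USD 29,223,000.00 ÷ 0.0134179 = INR 2,177,911,595.70
INR 2,177,911,595.70 × 0.0106604 = GBP 23,217,408.77
GBP 23,217,408.77 × 1.29433 = USD 30,050,988.70
Profit = USD 30,050,988.70 − USD 29,223,000.00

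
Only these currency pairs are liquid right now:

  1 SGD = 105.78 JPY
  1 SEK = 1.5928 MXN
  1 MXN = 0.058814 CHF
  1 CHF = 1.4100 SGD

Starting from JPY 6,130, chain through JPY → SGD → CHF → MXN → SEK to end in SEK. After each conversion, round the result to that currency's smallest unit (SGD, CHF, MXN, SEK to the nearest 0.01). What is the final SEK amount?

JPY 6,130 ÷ 105.78 = SGD 57.95
SGD 57.95 ÷ 1.4100 = CHF 41.10
CHF 41.10 ÷ 0.058814 = MXN 698.81
MXN 698.81 ÷ 1.5928 = SEK 438.73

SEK 438.73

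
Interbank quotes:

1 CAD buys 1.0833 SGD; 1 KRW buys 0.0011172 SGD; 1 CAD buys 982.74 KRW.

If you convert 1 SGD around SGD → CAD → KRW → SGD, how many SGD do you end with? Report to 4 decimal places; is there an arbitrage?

Around SGD → CAD → KRW → SGD: 1 ÷ 1.0833 × 982.74 × 0.0011172 = 1.013493
Product > 1; profitable direction is SGD → CAD → KRW → SGD.

1.0135 (arbitrage exists)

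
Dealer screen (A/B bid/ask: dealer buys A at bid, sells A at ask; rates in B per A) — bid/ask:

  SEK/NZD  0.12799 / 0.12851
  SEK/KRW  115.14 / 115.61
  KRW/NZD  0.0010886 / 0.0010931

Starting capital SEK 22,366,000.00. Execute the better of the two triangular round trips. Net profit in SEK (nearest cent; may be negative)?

Net profit: SEK 286,130.98

Best loop SEK → NZD → KRW → SEK:
SEK 22,366,000.00 × 0.12799 (sell SEK at bid) = NZD 2,862,624.34
NZD 2,862,624.34 ÷ 0.0010931 (buy KRW at ask) = KRW 2,618,812,863
KRW 2,618,812,863 ÷ 115.61 (buy SEK at ask) = SEK 22,652,130.98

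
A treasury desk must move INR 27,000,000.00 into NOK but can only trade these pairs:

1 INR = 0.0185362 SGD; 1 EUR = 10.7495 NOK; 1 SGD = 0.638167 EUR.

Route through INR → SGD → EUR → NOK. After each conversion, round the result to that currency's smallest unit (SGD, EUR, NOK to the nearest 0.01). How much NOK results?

INR 27,000,000.00 × 0.0185362 = SGD 500,477.40
SGD 500,477.40 × 0.638167 = EUR 319,388.16
EUR 319,388.16 × 10.7495 = NOK 3,433,263.03

NOK 3,433,263.03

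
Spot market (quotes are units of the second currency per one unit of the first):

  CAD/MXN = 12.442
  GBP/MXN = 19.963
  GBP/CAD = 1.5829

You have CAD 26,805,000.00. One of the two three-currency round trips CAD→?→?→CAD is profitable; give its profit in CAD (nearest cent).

Profit: CAD 365,519.50

Profitable loop is CAD → GBP → MXN → CAD:
CAD 26,805,000.00 ÷ 1.5829 = GBP 16,934,108.28
GBP 16,934,108.28 × 19.963 = MXN 338,055,603.64
MXN 338,055,603.64 ÷ 12.442 = CAD 27,170,519.50
Profit = CAD 27,170,519.50 − CAD 26,805,000.00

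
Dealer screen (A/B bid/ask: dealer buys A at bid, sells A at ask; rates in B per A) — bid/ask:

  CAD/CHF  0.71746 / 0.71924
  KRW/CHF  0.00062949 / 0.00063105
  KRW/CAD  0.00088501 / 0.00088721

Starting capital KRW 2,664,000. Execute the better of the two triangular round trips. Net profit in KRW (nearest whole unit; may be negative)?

Best loop KRW → CAD → CHF → KRW:
KRW 2,664,000 × 0.00088501 (sell KRW at bid) = CAD 2,357.67
CAD 2,357.67 × 0.71746 (sell CAD at bid) = CHF 1,691.53
CHF 1,691.53 ÷ 0.00063105 (buy KRW at ask) = KRW 2,680,503

Net profit: KRW 16,503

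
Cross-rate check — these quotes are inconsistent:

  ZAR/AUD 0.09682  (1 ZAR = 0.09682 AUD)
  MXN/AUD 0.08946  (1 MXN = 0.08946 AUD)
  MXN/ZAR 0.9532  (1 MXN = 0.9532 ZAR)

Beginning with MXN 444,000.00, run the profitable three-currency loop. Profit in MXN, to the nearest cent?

Profitable loop is MXN → ZAR → AUD → MXN:
MXN 444,000.00 × 0.9532 = ZAR 423,220.80
ZAR 423,220.80 × 0.09682 = AUD 40,976.24
AUD 40,976.24 ÷ 0.08946 = MXN 458,039.77
Profit = MXN 458,039.77 − MXN 444,000.00

Profit: MXN 14,039.77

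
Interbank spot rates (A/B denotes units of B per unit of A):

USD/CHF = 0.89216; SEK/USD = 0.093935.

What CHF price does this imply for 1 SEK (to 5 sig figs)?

1 SEK × 0.093935 = 0.093935 USD
0.093935 USD × 0.89216 = 0.083805 CHF

SEK/CHF = 0.083805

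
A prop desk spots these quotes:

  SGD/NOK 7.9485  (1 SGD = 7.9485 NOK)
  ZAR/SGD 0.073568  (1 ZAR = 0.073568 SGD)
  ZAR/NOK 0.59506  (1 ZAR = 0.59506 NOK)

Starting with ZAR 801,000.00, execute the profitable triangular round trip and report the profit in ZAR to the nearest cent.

Profit: ZAR 14,115.49

Profitable loop is ZAR → NOK → SGD → ZAR:
ZAR 801,000.00 × 0.59506 = NOK 476,643.06
NOK 476,643.06 ÷ 7.9485 = SGD 59,966.42
SGD 59,966.42 ÷ 0.073568 = ZAR 815,115.49
Profit = ZAR 815,115.49 − ZAR 801,000.00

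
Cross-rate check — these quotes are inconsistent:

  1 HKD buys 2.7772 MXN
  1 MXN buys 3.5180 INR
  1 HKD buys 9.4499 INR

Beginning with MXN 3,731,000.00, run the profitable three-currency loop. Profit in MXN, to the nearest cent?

Profit: MXN 126,456.42

Profitable loop is MXN → INR → HKD → MXN:
MXN 3,731,000.00 × 3.5180 = INR 13,125,658.00
INR 13,125,658.00 ÷ 9.4499 = HKD 1,388,973.22
HKD 1,388,973.22 × 2.7772 = MXN 3,857,456.42
Profit = MXN 3,857,456.42 − MXN 3,731,000.00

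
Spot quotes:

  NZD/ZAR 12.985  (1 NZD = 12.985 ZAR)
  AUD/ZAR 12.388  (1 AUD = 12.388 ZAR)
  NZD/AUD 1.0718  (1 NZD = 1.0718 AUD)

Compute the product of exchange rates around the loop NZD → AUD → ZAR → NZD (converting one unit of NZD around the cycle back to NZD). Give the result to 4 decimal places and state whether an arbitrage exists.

1.0225 (arbitrage exists)

Around NZD → AUD → ZAR → NZD: 1 × 1.0718 × 12.388 ÷ 12.985 = 1.022523
Product > 1; profitable direction is NZD → AUD → ZAR → NZD.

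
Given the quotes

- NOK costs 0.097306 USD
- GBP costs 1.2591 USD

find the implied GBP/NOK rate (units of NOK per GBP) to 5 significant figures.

GBP/NOK = 12.940

1 GBP × 1.2591 = 1.2591 USD
1.2591 USD ÷ 0.097306 = 12.9396 NOK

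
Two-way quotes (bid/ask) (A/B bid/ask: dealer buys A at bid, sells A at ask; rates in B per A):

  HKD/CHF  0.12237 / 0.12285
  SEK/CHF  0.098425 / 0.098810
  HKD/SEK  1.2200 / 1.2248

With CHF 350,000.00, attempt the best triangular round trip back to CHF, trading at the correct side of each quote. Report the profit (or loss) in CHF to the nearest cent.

Net profit: CHF 3,897.04

Best loop CHF → SEK → HKD → CHF:
CHF 350,000.00 ÷ 0.098810 (buy SEK at ask) = SEK 3,542,151.60
SEK 3,542,151.60 ÷ 1.2248 (buy HKD at ask) = HKD 2,892,024.50
HKD 2,892,024.50 × 0.12237 (sell HKD at bid) = CHF 353,897.04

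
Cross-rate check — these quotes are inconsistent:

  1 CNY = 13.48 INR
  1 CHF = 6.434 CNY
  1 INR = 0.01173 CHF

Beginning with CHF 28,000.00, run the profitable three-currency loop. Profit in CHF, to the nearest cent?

Profitable loop is CHF → CNY → INR → CHF:
CHF 28,000.00 × 6.434 = CNY 180,152.00
CNY 180,152.00 × 13.48 = INR 2,428,448.96
INR 2,428,448.96 × 0.01173 = CHF 28,485.71
Profit = CHF 28,485.71 − CHF 28,000.00

Profit: CHF 485.71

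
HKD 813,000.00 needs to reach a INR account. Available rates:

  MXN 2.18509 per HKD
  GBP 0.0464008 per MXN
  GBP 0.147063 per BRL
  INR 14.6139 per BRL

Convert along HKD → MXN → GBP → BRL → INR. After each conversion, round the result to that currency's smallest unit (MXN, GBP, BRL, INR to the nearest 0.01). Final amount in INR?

HKD 813,000.00 × 2.18509 = MXN 1,776,478.17
MXN 1,776,478.17 × 0.0464008 = GBP 82,430.01
GBP 82,430.01 ÷ 0.147063 = BRL 560,508.15
BRL 560,508.15 × 14.6139 = INR 8,191,210.05

INR 8,191,210.05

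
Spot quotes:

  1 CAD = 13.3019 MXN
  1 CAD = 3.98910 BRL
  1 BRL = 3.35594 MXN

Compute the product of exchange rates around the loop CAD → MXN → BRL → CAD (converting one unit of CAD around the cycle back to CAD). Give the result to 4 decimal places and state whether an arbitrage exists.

Around CAD → MXN → BRL → CAD: 1 × 13.3019 ÷ 3.35594 ÷ 3.98910 = 0.993630
Product < 1; profitable direction is CAD → BRL → MXN → CAD.

0.9936 (arbitrage exists)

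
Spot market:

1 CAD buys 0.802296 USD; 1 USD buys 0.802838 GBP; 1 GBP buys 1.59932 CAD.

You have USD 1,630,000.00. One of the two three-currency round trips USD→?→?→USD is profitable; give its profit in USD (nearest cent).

Profit: USD 49,134.64

Profitable loop is USD → GBP → CAD → USD:
USD 1,630,000.00 × 0.802838 = GBP 1,308,625.94
GBP 1,308,625.94 × 1.59932 = CAD 2,092,911.64
CAD 2,092,911.64 × 0.802296 = USD 1,679,134.64
Profit = USD 1,679,134.64 − USD 1,630,000.00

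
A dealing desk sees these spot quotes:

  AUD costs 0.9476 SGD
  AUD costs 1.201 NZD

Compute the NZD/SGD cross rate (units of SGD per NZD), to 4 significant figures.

1 NZD ÷ 1.201 = 0.832639 AUD
0.832639 AUD × 0.9476 = 0.789009 SGD

NZD/SGD = 0.7890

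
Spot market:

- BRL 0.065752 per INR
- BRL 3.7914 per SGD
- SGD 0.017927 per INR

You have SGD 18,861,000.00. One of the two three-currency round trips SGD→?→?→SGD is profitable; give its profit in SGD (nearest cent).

Profit: SGD 635,783.62

Profitable loop is SGD → BRL → INR → SGD:
SGD 18,861,000.00 × 3.7914 = BRL 71,509,595.40
BRL 71,509,595.40 ÷ 0.065752 = INR 1,087,565,327.29
INR 1,087,565,327.29 × 0.017927 = SGD 19,496,783.62
Profit = SGD 19,496,783.62 − SGD 18,861,000.00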